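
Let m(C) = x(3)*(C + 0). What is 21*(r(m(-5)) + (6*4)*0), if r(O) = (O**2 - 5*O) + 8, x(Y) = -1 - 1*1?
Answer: 1218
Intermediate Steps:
x(Y) = -2 (x(Y) = -1 - 1 = -2)
m(C) = -2*C (m(C) = -2*(C + 0) = -2*C)
r(O) = 8 + O**2 - 5*O
21*(r(m(-5)) + (6*4)*0) = 21*((8 + (-2*(-5))**2 - (-10)*(-5)) + (6*4)*0) = 21*((8 + 10**2 - 5*10) + 24*0) = 21*((8 + 100 - 50) + 0) = 21*(58 + 0) = 21*58 = 1218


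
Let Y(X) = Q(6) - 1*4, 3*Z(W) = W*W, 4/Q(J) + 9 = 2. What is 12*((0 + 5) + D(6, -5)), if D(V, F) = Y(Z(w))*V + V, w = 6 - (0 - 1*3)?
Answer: -1380/7 ≈ -197.14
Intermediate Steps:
Q(J) = -4/7 (Q(J) = 4/(-9 + 2) = 4/(-7) = 4*(-1/7) = -4/7)
w = 9 (w = 6 - (0 - 3) = 6 - 1*(-3) = 6 + 3 = 9)
Z(W) = W**2/3 (Z(W) = (W*W)/3 = W**2/3)
Y(X) = -32/7 (Y(X) = -4/7 - 1*4 = -4/7 - 4 = -32/7)
D(V, F) = -25*V/7 (D(V, F) = -32*V/7 + V = -25*V/7)
12*((0 + 5) + D(6, -5)) = 12*((0 + 5) - 25/7*6) = 12*(5 - 150/7) = 12*(-115/7) = -1380/7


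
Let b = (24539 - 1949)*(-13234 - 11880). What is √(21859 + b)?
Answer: I*√567303401 ≈ 23818.0*I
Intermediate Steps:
b = -567325260 (b = 22590*(-25114) = -567325260)
√(21859 + b) = √(21859 - 567325260) = √(-567303401) = I*√567303401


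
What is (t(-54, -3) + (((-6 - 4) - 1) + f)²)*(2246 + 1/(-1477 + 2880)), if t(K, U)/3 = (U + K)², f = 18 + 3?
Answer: 31029265733/1403 ≈ 2.2116e+7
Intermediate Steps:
f = 21
t(K, U) = 3*(K + U)² (t(K, U) = 3*(U + K)² = 3*(K + U)²)
(t(-54, -3) + (((-6 - 4) - 1) + f)²)*(2246 + 1/(-1477 + 2880)) = (3*(-54 - 3)² + (((-6 - 4) - 1) + 21)²)*(2246 + 1/(-1477 + 2880)) = (3*(-57)² + ((-10 - 1) + 21)²)*(2246 + 1/1403) = (3*3249 + (-11 + 21)²)*(2246 + 1/1403) = (9747 + 10²)*(3151139/1403) = (9747 + 100)*(3151139/1403) = 9847*(3151139/1403) = 31029265733/1403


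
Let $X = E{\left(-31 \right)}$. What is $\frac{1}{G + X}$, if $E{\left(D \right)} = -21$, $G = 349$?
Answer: $\frac{1}{328} \approx 0.0030488$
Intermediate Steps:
$X = -21$
$\frac{1}{G + X} = \frac{1}{349 - 21} = \frac{1}{328}$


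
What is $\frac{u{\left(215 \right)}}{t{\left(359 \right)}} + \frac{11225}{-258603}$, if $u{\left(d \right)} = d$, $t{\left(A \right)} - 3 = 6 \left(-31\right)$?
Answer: $- \frac{6405980}{5258261} \approx -1.2183$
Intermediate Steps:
$t{\left(A \right)} = -183$ ($t{\left(A \right)} = 3 + 6 \left(-31\right) = 3 - 186 = -183$)
$\frac{u{\left(215 \right)}}{t{\left(359 \right)}} + \frac{11225}{-258603} = \frac{215}{-183} + \frac{11225}{-258603} = 215 \left(- \frac{1}{183}\right) + 11225 \left(- \frac{1}{258603}\right) = - \frac{215}{183} - \frac{11225}{258603} = - \frac{6405980}{5258261}$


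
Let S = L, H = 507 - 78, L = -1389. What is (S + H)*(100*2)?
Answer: -192000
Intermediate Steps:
H = 429
S = -1389
(S + H)*(100*2) = (-1389 + 429)*(100*2) = -960*200 = -192000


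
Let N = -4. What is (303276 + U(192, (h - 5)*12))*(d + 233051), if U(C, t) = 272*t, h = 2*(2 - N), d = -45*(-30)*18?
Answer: 83928337524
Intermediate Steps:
d = 24300 (d = 1350*18 = 24300)
h = 12 (h = 2*(2 - 1*(-4)) = 2*(2 + 4) = 2*6 = 12)
(303276 + U(192, (h - 5)*12))*(d + 233051) = (303276 + 272*((12 - 5)*12))*(24300 + 233051) = (303276 + 272*(7*12))*257351 = (303276 + 272*84)*257351 = (303276 + 22848)*257351 = 326124*257351 = 83928337524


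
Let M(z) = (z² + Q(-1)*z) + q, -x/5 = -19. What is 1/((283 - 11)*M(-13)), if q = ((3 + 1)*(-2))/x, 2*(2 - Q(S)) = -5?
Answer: 95/2853144 ≈ 3.3297e-5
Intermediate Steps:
x = 95 (x = -5*(-19) = 95)
Q(S) = 9/2 (Q(S) = 2 - ½*(-5) = 2 + 5/2 = 9/2)
q = -8/95 (q = ((3 + 1)*(-2))/95 = (4*(-2))*(1/95) = -8*1/95 = -8/95 ≈ -0.084211)
M(z) = -8/95 + z² + 9*z/2 (M(z) = (z² + 9*z/2) - 8/95 = -8/95 + z² + 9*z/2)
1/((283 - 11)*M(-13)) = 1/((283 - 11)*(-8/95 + (-13)² + (9/2)*(-13))) = 1/(272*(-8/95 + 169 - 117/2)) = 1/(272*(20979/190)) = (1/272)*(190/20979) = 95/2853144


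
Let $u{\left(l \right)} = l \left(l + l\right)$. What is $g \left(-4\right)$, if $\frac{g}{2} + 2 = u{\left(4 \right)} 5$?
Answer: $-1264$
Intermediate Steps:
$u{\left(l \right)} = 2 l^{2}$ ($u{\left(l \right)} = l 2 l = 2 l^{2}$)
$g = 316$ ($g = -4 + 2 \cdot 2 \cdot 4^{2} \cdot 5 = -4 + 2 \cdot 2 \cdot 16 \cdot 5 = -4 + 2 \cdot 32 \cdot 5 = -4 + 2 \cdot 160 = -4 + 320 = 316$)
$g \left(-4\right) = 316 \left(-4\right) = -1264$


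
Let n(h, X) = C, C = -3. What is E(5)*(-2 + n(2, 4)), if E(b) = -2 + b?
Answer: -15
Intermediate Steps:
n(h, X) = -3
E(5)*(-2 + n(2, 4)) = (-2 + 5)*(-2 - 3) = 3*(-5) = -15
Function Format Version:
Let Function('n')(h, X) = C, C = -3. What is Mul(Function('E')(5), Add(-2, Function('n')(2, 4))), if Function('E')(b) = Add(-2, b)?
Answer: -15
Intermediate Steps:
Function('n')(h, X) = -3
Mul(Function('E')(5), Add(-2, Function('n')(2, 4))) = Mul(Add(-2, 5), Add(-2, -3)) = Mul(3, -5) = -15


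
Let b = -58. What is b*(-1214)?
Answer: 70412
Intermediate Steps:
b*(-1214) = -58*(-1214) = 70412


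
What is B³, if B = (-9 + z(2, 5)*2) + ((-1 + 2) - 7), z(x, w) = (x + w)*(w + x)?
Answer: 571787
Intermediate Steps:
z(x, w) = (w + x)² (z(x, w) = (w + x)*(w + x) = (w + x)²)
B = 83 (B = (-9 + (5 + 2)²*2) + ((-1 + 2) - 7) = (-9 + 7²*2) + (1 - 7) = (-9 + 49*2) - 6 = (-9 + 98) - 6 = 89 - 6 = 83)
B³ = 83³ = 571787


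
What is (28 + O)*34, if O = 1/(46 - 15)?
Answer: 29546/31 ≈ 953.10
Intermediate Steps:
O = 1/31 ≈ 0.032258
(28 + O)*34 = (28 + 1/31)*34 = (869/31)*34 = 29546/31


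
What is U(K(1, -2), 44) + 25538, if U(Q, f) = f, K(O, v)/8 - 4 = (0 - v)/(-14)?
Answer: 25582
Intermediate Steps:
K(O, v) = 32 + 4*v/7 (K(O, v) = 32 + 8*((0 - v)/(-14)) = 32 + 8*(-v*(-1/14)) = 32 + 8*(v/14) = 32 + 4*v/7)
U(K(1, -2), 44) + 25538 = 44 + 25538 = 25582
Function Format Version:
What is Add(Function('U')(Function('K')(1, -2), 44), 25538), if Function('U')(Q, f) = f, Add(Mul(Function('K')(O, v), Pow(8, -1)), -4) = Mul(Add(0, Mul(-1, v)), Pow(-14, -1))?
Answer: 25582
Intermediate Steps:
Function('K')(O, v) = Add(32, Mul(Rational(4, 7), v)) (Function('K')(O, v) = Add(32, Mul(8, Mul(Add(0, Mul(-1, v)), Pow(-14, -1)))) = Add(32, Mul(8, Mul(Mul(-1, v), Rational(-1, 14)))) = Add(32, Mul(8, Mul(Rational(1, 14), v))) = Add(32, Mul(Rational(4, 7), v)))
Add(Function('U')(Function('K')(1, -2), 44), 25538) = Add(44, 25538) = 25582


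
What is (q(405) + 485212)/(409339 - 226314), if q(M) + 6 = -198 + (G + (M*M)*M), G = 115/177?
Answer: 11843978656/32395425 ≈ 365.61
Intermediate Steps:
G = 115/177 (G = 115*(1/177) = 115/177 ≈ 0.64972)
q(M) = -35993/177 + M³ (q(M) = -6 + (-198 + (115/177 + (M*M)*M)) = -6 + (-198 + (115/177 + M²*M)) = -6 + (-198 + (115/177 + M³)) = -6 + (-34931/177 + M³) = -35993/177 + M³)
(q(405) + 485212)/(409339 - 226314) = ((-35993/177 + 405³) + 485212)/(409339 - 226314) = ((-35993/177 + 66430125) + 485212)/183025 = (11758096132/177 + 485212)*(1/183025) = (11843978656/177)*(1/183025) = 11843978656/32395425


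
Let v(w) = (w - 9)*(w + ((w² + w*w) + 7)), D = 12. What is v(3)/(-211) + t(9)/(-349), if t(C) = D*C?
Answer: 35844/73639 ≈ 0.48675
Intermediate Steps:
t(C) = 12*C
v(w) = (-9 + w)*(7 + w + 2*w²) (v(w) = (-9 + w)*(w + ((w² + w²) + 7)) = (-9 + w)*(w + (2*w² + 7)) = (-9 + w)*(w + (7 + 2*w²)) = (-9 + w)*(7 + w + 2*w²))
v(3)/(-211) + t(9)/(-349) = (-63 - 17*3² - 2*3 + 2*3³)/(-211) + (12*9)/(-349) = (-63 - 17*9 - 6 + 2*27)*(-1/211) + 108*(-1/349) = (-63 - 153 - 6 + 54)*(-1/211) - 108/349 = -168*(-1/211) - 108/349 = 168/211 - 108/349 = 35844/73639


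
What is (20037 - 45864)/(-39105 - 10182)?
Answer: 8609/16429 ≈ 0.52401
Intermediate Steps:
(20037 - 45864)/(-39105 - 10182) = -25827/(-49287) = -25827*(-1/49287) = 8609/16429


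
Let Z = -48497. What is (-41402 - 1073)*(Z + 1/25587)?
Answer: 52706919046550/25587 ≈ 2.0599e+9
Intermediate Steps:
(-41402 - 1073)*(Z + 1/25587) = (-41402 - 1073)*(-48497 + 1/25587) = -42475*(-48497 + 1/25587) = -42475*(-1240892738/25587) = 52706919046550/25587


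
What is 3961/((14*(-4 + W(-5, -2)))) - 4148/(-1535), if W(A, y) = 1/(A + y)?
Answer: -5839551/89030 ≈ -65.591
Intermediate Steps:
3961/((14*(-4 + W(-5, -2)))) - 4148/(-1535) = 3961/((14*(-4 + 1/(-5 - 2)))) - 4148/(-1535) = 3961/((14*(-4 + 1/(-7)))) - 4148*(-1/1535) = 3961/((14*(-4 - 1/7))) + 4148/1535 = 3961/((14*(-29/7))) + 4148/1535 = 3961/(-58) + 4148/1535 = 3961*(-1/58) + 4148/1535 = -3961/58 + 4148/1535 = -5839551/89030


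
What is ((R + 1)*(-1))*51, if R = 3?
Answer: -204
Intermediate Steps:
((R + 1)*(-1))*51 = ((3 + 1)*(-1))*51 = (4*(-1))*51 = -4*51 = -204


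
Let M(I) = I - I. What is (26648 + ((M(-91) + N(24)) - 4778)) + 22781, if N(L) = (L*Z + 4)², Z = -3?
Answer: 49275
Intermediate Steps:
N(L) = (4 - 3*L)² (N(L) = (L*(-3) + 4)² = (-3*L + 4)² = (4 - 3*L)²)
M(I) = 0
(26648 + ((M(-91) + N(24)) - 4778)) + 22781 = (26648 + ((0 + (4 - 3*24)²) - 4778)) + 22781 = (26648 + ((0 + (4 - 72)²) - 4778)) + 22781 = (26648 + ((0 + (-68)²) - 4778)) + 22781 = (26648 + ((0 + 4624) - 4778)) + 22781 = (26648 + (4624 - 4778)) + 22781 = (26648 - 154) + 22781 = 26494 + 22781 = 49275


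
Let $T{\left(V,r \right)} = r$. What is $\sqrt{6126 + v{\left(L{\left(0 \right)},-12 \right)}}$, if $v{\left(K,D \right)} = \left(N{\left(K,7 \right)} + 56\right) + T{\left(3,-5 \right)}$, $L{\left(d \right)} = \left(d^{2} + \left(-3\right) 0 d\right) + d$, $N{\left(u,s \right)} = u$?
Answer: $\sqrt{6177} \approx 78.594$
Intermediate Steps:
$L{\left(d \right)} = d + d^{2}$ ($L{\left(d \right)} = \left(d^{2} + 0 d\right) + d = \left(d^{2} + 0\right) + d = d^{2} + d = d + d^{2}$)
$v{\left(K,D \right)} = 51 + K$ ($v{\left(K,D \right)} = \left(K + 56\right) - 5 = \left(56 + K\right) - 5 = 51 + K$)
$\sqrt{6126 + v{\left(L{\left(0 \right)},-12 \right)}} = \sqrt{6126 + \left(51 + 0 \left(1 + 0\right)\right)} = \sqrt{6126 + \left(51 + 0 \cdot 1\right)} = \sqrt{6126 + \left(51 + 0\right)} = \sqrt{6126 + 51} = \sqrt{6177}$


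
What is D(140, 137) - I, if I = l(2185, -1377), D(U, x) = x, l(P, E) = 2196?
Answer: -2059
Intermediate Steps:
I = 2196
D(140, 137) - I = 137 - 1*2196 = 137 - 2196 = -2059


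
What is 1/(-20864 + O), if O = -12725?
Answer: -1/33589 ≈ -2.9772e-5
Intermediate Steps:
1/(-20864 + O) = 1/(-20864 - 12725) = 1/(-33589) = -1/33589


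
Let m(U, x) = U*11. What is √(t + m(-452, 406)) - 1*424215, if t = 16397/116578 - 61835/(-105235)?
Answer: -424215 + I*√29928235153599279619122/2453617166 ≈ -4.2422e+5 + 70.507*I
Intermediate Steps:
t = 1786827785/2453617166 (t = 16397*(1/116578) - 61835*(-1/105235) = 16397/116578 + 12367/21047 = 1786827785/2453617166 ≈ 0.72824)
m(U, x) = 11*U
√(t + m(-452, 406)) - 1*424215 = √(1786827785/2453617166 + 11*(-452)) - 1*424215 = √(1786827785/2453617166 - 4972) - 424215 = √(-12197597721567/2453617166) - 424215 = I*√29928235153599279619122/2453617166 - 424215 = -424215 + I*√29928235153599279619122/2453617166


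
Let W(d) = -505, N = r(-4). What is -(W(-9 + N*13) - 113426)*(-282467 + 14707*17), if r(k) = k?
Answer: -3696833088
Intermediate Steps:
N = -4
-(W(-9 + N*13) - 113426)*(-282467 + 14707*17) = -(-505 - 113426)*(-282467 + 14707*17) = -(-113931)*(-282467 + 250019) = -(-113931)*(-32448) = -1*3696833088 = -3696833088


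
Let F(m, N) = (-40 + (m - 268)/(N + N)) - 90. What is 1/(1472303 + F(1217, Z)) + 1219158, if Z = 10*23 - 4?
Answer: 811255950612362/665423145 ≈ 1.2192e+6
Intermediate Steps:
Z = 226 (Z = 230 - 4 = 226)
F(m, N) = -130 + (-268 + m)/(2*N) (F(m, N) = (-40 + (-268 + m)/((2*N))) - 90 = (-40 + (-268 + m)*(1/(2*N))) - 90 = (-40 + (-268 + m)/(2*N)) - 90 = -130 + (-268 + m)/(2*N))
1/(1472303 + F(1217, Z)) + 1219158 = 1/(1472303 + (½)*(-268 + 1217 - 260*226)/226) + 1219158 = 1/(1472303 + (½)*(1/226)*(-268 + 1217 - 58760)) + 1219158 = 1/(1472303 + (½)*(1/226)*(-57811)) + 1219158 = 1/(1472303 - 57811/452) + 1219158 = 1/(665423145/452) + 1219158 = 452/665423145 + 1219158 = 811255950612362/665423145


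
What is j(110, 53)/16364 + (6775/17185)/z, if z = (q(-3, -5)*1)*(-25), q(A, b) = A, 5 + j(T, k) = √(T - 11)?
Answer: 4176869/843646020 + 3*√11/16364 ≈ 0.0055590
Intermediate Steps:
j(T, k) = -5 + √(-11 + T) (j(T, k) = -5 + √(T - 11) = -5 + √(-11 + T))
z = 75 (z = -3*1*(-25) = -3*(-25) = 75)
j(110, 53)/16364 + (6775/17185)/z = (-5 + √(-11 + 110))/16364 + (6775/17185)/75 = (-5 + √99)*(1/16364) + (6775*(1/17185))*(1/75) = (-5 + 3*√11)*(1/16364) + (1355/3437)*(1/75) = (-5/16364 + 3*√11/16364) + 271/51555 = 4176869/843646020 + 3*√11/16364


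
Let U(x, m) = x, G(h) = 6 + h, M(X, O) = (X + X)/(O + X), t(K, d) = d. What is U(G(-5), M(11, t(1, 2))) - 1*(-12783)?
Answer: 12784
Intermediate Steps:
M(X, O) = 2*X/(O + X) (M(X, O) = (2*X)/(O + X) = 2*X/(O + X))
U(G(-5), M(11, t(1, 2))) - 1*(-12783) = (6 - 5) - 1*(-12783) = 1 + 12783 = 12784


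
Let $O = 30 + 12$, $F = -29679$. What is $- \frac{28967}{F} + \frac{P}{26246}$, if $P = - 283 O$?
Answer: $\frac{203751644}{389477517} \approx 0.52314$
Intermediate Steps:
$O = 42$
$P = -11886$ ($P = \left(-283\right) 42 = -11886$)
$- \frac{28967}{F} + \frac{P}{26246} = - \frac{28967}{-29679} - \frac{11886}{26246} = \left(-28967\right) \left(- \frac{1}{29679}\right) - \frac{5943}{13123} = \frac{28967}{29679} - \frac{5943}{13123} = \frac{203751644}{389477517}$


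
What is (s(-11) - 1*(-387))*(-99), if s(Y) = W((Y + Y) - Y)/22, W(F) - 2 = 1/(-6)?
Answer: -153285/4 ≈ -38321.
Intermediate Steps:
W(F) = 11/6 (W(F) = 2 + 1/(-6) = 2 - 1/6 = 11/6)
s(Y) = 1/12 (s(Y) = (11/6)/22 = (11/6)*(1/22) = 1/12)
(s(-11) - 1*(-387))*(-99) = (1/12 - 1*(-387))*(-99) = (1/12 + 387)*(-99) = (4645/12)*(-99) = -153285/4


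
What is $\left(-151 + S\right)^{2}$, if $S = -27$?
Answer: $31684$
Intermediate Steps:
$\left(-151 + S\right)^{2} = \left(-151 - 27\right)^{2} = \left(-178\right)^{2} = 31684$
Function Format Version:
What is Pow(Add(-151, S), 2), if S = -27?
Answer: 31684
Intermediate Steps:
Pow(Add(-151, S), 2) = Pow(Add(-151, -27), 2) = Pow(-178, 2) = 31684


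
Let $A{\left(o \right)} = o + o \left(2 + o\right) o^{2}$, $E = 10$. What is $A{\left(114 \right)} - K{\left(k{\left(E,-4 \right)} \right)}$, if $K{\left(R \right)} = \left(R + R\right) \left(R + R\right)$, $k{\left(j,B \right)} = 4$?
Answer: $171859154$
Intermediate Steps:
$K{\left(R \right)} = 4 R^{2}$ ($K{\left(R \right)} = 2 R 2 R = 4 R^{2}$)
$A{\left(o \right)} = o + o^{3} \left(2 + o\right)$
$A{\left(114 \right)} - K{\left(k{\left(E,-4 \right)} \right)} = \left(114 + 114^{4} + 2 \cdot 114^{3}\right) - 4 \cdot 4^{2} = \left(114 + 168896016 + 2 \cdot 1481544\right) - 4 \cdot 16 = \left(114 + 168896016 + 2963088\right) - 64 = 171859218 - 64 = 171859154$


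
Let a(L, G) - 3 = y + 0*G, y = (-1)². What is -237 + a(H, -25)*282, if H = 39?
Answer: 891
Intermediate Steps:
y = 1
a(L, G) = 4 (a(L, G) = 3 + (1 + 0*G) = 3 + (1 + 0) = 3 + 1 = 4)
-237 + a(H, -25)*282 = -237 + 4*282 = -237 + 1128 = 891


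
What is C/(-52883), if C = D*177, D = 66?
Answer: -11682/52883 ≈ -0.22090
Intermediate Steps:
C = 11682 (C = 66*177 = 11682)
C/(-52883) = 11682/(-52883) = 11682*(-1/52883) = -11682/52883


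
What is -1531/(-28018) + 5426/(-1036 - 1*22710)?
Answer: -57835271/332657714 ≈ -0.17386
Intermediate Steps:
-1531/(-28018) + 5426/(-1036 - 1*22710) = -1531*(-1/28018) + 5426/(-1036 - 22710) = 1531/28018 + 5426/(-23746) = 1531/28018 + 5426*(-1/23746) = 1531/28018 - 2713/11873 = -57835271/332657714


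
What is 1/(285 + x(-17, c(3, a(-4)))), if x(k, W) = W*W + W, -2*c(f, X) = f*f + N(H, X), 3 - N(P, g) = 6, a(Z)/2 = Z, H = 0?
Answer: 1/291 ≈ 0.0034364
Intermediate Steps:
a(Z) = 2*Z
N(P, g) = -3 (N(P, g) = 3 - 1*6 = 3 - 6 = -3)
c(f, X) = 3/2 - f²/2 (c(f, X) = -(f*f - 3)/2 = -(f² - 3)/2 = -(-3 + f²)/2 = 3/2 - f²/2)
x(k, W) = W + W² (x(k, W) = W² + W = W + W²)
1/(285 + x(-17, c(3, a(-4)))) = 1/(285 + (3/2 - ½*3²)*(1 + (3/2 - ½*3²))) = 1/(285 + (3/2 - ½*9)*(1 + (3/2 - ½*9))) = 1/(285 + (3/2 - 9/2)*(1 + (3/2 - 9/2))) = 1/(285 - 3*(1 - 3)) = 1/(285 - 3*(-2)) = 1/(285 + 6) = 1/291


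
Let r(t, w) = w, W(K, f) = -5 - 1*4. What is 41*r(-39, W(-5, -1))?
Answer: -369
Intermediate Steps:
W(K, f) = -9 (W(K, f) = -5 - 4 = -9)
41*r(-39, W(-5, -1)) = 41*(-9) = -369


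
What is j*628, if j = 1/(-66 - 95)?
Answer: -628/161 ≈ -3.9006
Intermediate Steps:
j = -1/161 (j = 1/(-161) = -1/161 ≈ -0.0062112)
j*628 = -1/161*628 = -628/161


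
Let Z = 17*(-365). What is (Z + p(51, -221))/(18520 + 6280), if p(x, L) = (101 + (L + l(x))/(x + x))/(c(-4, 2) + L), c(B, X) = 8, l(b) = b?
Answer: -3965293/15847200 ≈ -0.25022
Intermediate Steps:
Z = -6205
p(x, L) = (101 + (L + x)/(2*x))/(8 + L) (p(x, L) = (101 + (L + x)/(x + x))/(8 + L) = (101 + (L + x)/((2*x)))/(8 + L) = (101 + (L + x)*(1/(2*x)))/(8 + L) = (101 + (L + x)/(2*x))/(8 + L))
(Z + p(51, -221))/(18520 + 6280) = (-6205 + (½)*(-221 + 203*51)/(51*(8 - 221)))/(18520 + 6280) = (-6205 + (½)*(1/51)*(-221 + 10353)/(-213))/24800 = (-6205 + (½)*(1/51)*(-1/213)*10132)*(1/24800) = (-6205 - 298/639)*(1/24800) = -3965293/639*1/24800 = -3965293/15847200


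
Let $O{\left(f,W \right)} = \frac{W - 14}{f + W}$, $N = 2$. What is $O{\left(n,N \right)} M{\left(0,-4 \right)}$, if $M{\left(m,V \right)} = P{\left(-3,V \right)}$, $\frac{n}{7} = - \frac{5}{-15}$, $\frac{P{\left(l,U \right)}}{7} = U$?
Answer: $\frac{1008}{13} \approx 77.538$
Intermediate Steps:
$P{\left(l,U \right)} = 7 U$
$n = \frac{7}{3}$ ($n = 7 \left(- \frac{5}{-15}\right) = 7 \left(\left(-5\right) \left(- \frac{1}{15}\right)\right) = 7 \cdot \frac{1}{3} = \frac{7}{3} \approx 2.3333$)
$M{\left(m,V \right)} = 7 V$
$O{\left(f,W \right)} = \frac{-14 + W}{W + f}$
$O{\left(n,N \right)} M{\left(0,-4 \right)} = \frac{-14 + 2}{2 + \frac{7}{3}} \cdot 7 \left(-4\right) = \frac{1}{\frac{13}{3}} \left(-12\right) \left(-28\right) = \frac{3}{13} \left(-12\right) \left(-28\right) = \left(- \frac{36}{13}\right) \left(-28\right) = \frac{1008}{13}$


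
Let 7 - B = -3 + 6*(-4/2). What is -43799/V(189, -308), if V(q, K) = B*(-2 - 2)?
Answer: 43799/88 ≈ 497.72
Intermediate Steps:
B = 22 (B = 7 - (-3 + 6*(-4/2)) = 7 - (-3 + 6*(-4*½)) = 7 - (-3 + 6*(-2)) = 7 - (-3 - 12) = 7 - 1*(-15) = 7 + 15 = 22)
V(q, K) = -88 (V(q, K) = 22*(-2 - 2) = 22*(-4) = -88)
-43799/V(189, -308) = -43799/(-88) = -43799*(-1/88) = 43799/88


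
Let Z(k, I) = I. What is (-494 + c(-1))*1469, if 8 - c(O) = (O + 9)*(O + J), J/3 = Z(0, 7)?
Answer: -948974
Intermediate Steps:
J = 21 (J = 3*7 = 21)
c(O) = 8 - (9 + O)*(21 + O) (c(O) = 8 - (O + 9)*(O + 21) = 8 - (9 + O)*(21 + O))
(-494 + c(-1))*1469 = (-494 + (-181 - 1*(-1)² - 30*(-1)))*1469 = (-494 + (-181 - 1*1 + 30))*1469 = (-494 + (-181 - 1 + 30))*1469 = (-494 - 152)*1469 = -646*1469 = -948974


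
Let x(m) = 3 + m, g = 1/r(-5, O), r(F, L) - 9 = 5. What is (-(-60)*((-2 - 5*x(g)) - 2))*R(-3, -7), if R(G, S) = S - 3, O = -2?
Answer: 81300/7 ≈ 11614.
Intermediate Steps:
R(G, S) = -3 + S
r(F, L) = 14 (r(F, L) = 9 + 5 = 14)
g = 1/14 ≈ 0.071429
(-(-60)*((-2 - 5*x(g)) - 2))*R(-3, -7) = (-(-60)*((-2 - 5*(3 + 1/14)) - 2))*(-3 - 7) = -(-60)*((-2 - 5*43/14) - 2)*(-10) = -(-60)*((-2 - 215/14) - 2)*(-10) = -(-60)*(-243/14 - 2)*(-10) = -(-60)*(-271)/14*(-10) = -15*542/7*(-10) = -8130/7*(-10) = 81300/7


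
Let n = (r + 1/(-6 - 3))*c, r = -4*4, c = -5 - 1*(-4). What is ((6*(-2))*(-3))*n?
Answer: 580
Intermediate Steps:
c = -1 (c = -5 + 4 = -1)
r = -16
n = 145/9 (n = (-16 + 1/(-6 - 3))*(-1) = (-16 + 1/(-9))*(-1) = (-16 - ⅑)*(-1) = -145/9*(-1) = 145/9 ≈ 16.111)
((6*(-2))*(-3))*n = ((6*(-2))*(-3))*(145/9) = -12*(-3)*(145/9) = 36*(145/9) = 580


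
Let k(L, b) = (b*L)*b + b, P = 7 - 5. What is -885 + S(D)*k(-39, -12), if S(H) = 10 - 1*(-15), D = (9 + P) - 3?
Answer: -141585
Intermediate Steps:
P = 2
k(L, b) = b + L*b² (k(L, b) = (L*b)*b + b = L*b² + b = b + L*b²)
D = 8 (D = (9 + 2) - 3 = 11 - 3 = 8)
S(H) = 25 (S(H) = 10 + 15 = 25)
-885 + S(D)*k(-39, -12) = -885 + 25*(-12*(1 - 39*(-12))) = -885 + 25*(-12*(1 + 468)) = -885 + 25*(-12*469) = -885 + 25*(-5628) = -885 - 140700 = -141585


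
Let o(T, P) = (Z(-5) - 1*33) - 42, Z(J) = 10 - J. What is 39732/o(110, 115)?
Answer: -3311/5 ≈ -662.20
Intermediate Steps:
o(T, P) = -60 (o(T, P) = ((10 - 1*(-5)) - 1*33) - 42 = ((10 + 5) - 33) - 42 = (15 - 33) - 42 = -18 - 42 = -60)
39732/o(110, 115) = 39732/(-60) = 39732*(-1/60) = -3311/5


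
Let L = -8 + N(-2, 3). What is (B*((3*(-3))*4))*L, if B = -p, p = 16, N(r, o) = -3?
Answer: -6336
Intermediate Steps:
L = -11 (L = -8 - 3 = -11)
B = -16 (B = -1*16 = -16)
(B*((3*(-3))*4))*L = -16*3*(-3)*4*(-11) = -(-144)*4*(-11) = -16*(-36)*(-11) = 576*(-11) = -6336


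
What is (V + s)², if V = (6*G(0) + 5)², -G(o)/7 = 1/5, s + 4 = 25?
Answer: 662596/625 ≈ 1060.2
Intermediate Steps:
s = 21 (s = -4 + 25 = 21)
G(o) = -7/5
V = 289/25 (V = (6*(-7/5) + 5)² = (-42/5 + 5)² = (-17/5)² = 289/25 ≈ 11.560)
(V + s)² = (289/25 + 21)² = (814/25)² = 662596/625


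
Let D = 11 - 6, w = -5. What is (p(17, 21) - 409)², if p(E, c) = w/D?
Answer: 168100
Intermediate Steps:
D = 5
p(E, c) = -1 (p(E, c) = -5/5 = -5*⅕ = -1)
(p(17, 21) - 409)² = (-1 - 409)² = (-410)² = 168100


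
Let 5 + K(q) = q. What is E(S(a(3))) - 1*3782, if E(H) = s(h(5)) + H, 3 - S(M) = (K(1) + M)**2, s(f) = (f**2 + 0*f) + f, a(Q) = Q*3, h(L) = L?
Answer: -3774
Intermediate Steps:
K(q) = -5 + q
a(Q) = 3*Q
s(f) = f + f**2 (s(f) = (f**2 + 0) + f = f**2 + f = f + f**2)
S(M) = 3 - (-4 + M)**2 (S(M) = 3 - ((-5 + 1) + M)**2 = 3 - (-4 + M)**2)
E(H) = 30 + H (E(H) = 5*(1 + 5) + H = 5*6 + H = 30 + H)
E(S(a(3))) - 1*3782 = (30 + (3 - (-4 + 3*3)**2)) - 1*3782 = (30 + (3 - (-4 + 9)**2)) - 3782 = (30 + (3 - 1*5**2)) - 3782 = (30 + (3 - 1*25)) - 3782 = (30 + (3 - 25)) - 3782 = (30 - 22) - 3782 = 8 - 3782 = -3774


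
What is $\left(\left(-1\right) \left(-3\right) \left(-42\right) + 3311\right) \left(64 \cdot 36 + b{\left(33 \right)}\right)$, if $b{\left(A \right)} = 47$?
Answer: $7487935$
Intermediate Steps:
$\left(\left(-1\right) \left(-3\right) \left(-42\right) + 3311\right) \left(64 \cdot 36 + b{\left(33 \right)}\right) = \left(\left(-1\right) \left(-3\right) \left(-42\right) + 3311\right) \left(64 \cdot 36 + 47\right) = \left(3 \left(-42\right) + 3311\right) \left(2304 + 47\right) = \left(-126 + 3311\right) 2351 = 3185 \cdot 2351 = 7487935$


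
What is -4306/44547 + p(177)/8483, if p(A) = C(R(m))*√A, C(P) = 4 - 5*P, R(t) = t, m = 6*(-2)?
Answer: -4306/44547 + 64*√177/8483 ≈ 0.0037111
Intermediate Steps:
m = -12
p(A) = 64*√A (p(A) = (4 - 5*(-12))*√A = (4 + 60)*√A = 64*√A)
-4306/44547 + p(177)/8483 = -4306/44547 + (64*√177)/8483 = -4306*1/44547 + (64*√177)*(1/8483) = -4306/44547 + 64*√177/8483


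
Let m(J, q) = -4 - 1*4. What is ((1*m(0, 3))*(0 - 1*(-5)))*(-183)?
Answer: 7320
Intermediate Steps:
m(J, q) = -8 (m(J, q) = -4 - 4 = -8)
((1*m(0, 3))*(0 - 1*(-5)))*(-183) = ((1*(-8))*(0 - 1*(-5)))*(-183) = -8*(0 + 5)*(-183) = -8*5*(-183) = -40*(-183) = 7320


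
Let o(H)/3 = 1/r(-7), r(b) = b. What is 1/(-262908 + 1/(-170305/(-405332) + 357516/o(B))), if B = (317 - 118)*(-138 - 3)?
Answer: -338129405423/88896925721355416 ≈ -3.8036e-6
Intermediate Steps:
B = -28059 (B = 199*(-141) = -28059)
o(H) = -3/7 (o(H) = 3/(-7) = 3*(-⅐) = -3/7)
1/(-262908 + 1/(-170305/(-405332) + 357516/o(B))) = 1/(-262908 + 1/(-170305/(-405332) + 357516/(-3/7))) = 1/(-262908 + 1/(-170305*(-1/405332) + 357516*(-7/3))) = 1/(-262908 + 1/(170305/405332 - 834204)) = 1/(-262908 + 1/(-338129405423/405332)) = 1/(-262908 - 405332/338129405423) = 1/(-88896925721355416/338129405423) = -338129405423/88896925721355416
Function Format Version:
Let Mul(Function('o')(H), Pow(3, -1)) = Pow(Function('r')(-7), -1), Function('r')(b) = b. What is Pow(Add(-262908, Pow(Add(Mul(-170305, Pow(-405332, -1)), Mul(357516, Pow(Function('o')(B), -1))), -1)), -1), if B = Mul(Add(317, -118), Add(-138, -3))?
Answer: Rational(-338129405423, 88896925721355416) ≈ -3.8036e-6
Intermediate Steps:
B = -28059 (B = Mul(199, -141) = -28059)
Function('o')(H) = Rational(-3, 7) (Function('o')(H) = Mul(3, Pow(-7, -1)) = Mul(3, Rational(-1, 7)) = Rational(-3, 7))
Pow(Add(-262908, Pow(Add(Mul(-170305, Pow(-405332, -1)), Mul(357516, Pow(Function('o')(B), -1))), -1)), -1) = Pow(Add(-262908, Pow(Add(Mul(-170305, Pow(-405332, -1)), Mul(357516, Pow(Rational(-3, 7), -1))), -1)), -1) = Pow(Add(-262908, Pow(Add(Mul(-170305, Rational(-1, 405332)), Mul(357516, Rational(-7, 3))), -1)), -1) = Pow(Add(-262908, Pow(Add(Rational(170305, 405332), -834204), -1)), -1) = Pow(Add(-262908, Pow(Rational(-338129405423, 405332), -1)), -1) = Pow(Add(-262908, Rational(-405332, 338129405423)), -1) = Pow(Rational(-88896925721355416, 338129405423), -1) = Rational(-338129405423, 88896925721355416)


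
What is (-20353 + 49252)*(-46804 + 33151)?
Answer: -394558047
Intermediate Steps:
(-20353 + 49252)*(-46804 + 33151) = 28899*(-13653) = -394558047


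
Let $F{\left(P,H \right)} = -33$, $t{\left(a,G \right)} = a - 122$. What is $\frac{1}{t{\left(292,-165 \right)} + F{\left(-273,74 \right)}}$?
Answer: $\frac{1}{137} \approx 0.0072993$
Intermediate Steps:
$t{\left(a,G \right)} = -122 + a$ ($t{\left(a,G \right)} = a - 122 = -122 + a$)
$\frac{1}{t{\left(292,-165 \right)} + F{\left(-273,74 \right)}} = \frac{1}{\left(-122 + 292\right) - 33} = \frac{1}{170 - 33} = \frac{1}{137}$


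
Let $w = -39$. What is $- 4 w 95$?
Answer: $14820$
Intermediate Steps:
$- 4 w 95 = \left(-4\right) \left(-39\right) 95 = 156 \cdot 95 = 14820$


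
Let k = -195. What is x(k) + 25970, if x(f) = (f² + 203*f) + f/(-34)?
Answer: 830135/34 ≈ 24416.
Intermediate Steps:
x(f) = f² + 6901*f/34 (x(f) = (f² + 203*f) + f*(-1/34) = (f² + 203*f) - f/34 = f² + 6901*f/34)
x(k) + 25970 = (1/34)*(-195)*(6901 + 34*(-195)) + 25970 = (1/34)*(-195)*(6901 - 6630) + 25970 = (1/34)*(-195)*271 + 25970 = -52845/34 + 25970 = 830135/34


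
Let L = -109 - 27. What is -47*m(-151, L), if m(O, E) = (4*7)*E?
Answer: 178976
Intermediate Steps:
L = -136
m(O, E) = 28*E
-47*m(-151, L) = -1316*(-136) = -47*(-3808) = 178976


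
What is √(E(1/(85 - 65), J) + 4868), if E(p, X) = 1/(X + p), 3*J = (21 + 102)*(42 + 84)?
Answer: 2*√12991754259502/103321 ≈ 69.771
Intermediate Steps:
J = 5166 (J = ((21 + 102)*(42 + 84))/3 = (123*126)/3 = (⅓)*15498 = 5166)
√(E(1/(85 - 65), J) + 4868) = √(1/(5166 + 1/(85 - 65)) + 4868) = √(1/(5166 + 1/20) + 4868) = √(1/(103321/20) + 4868) = √(20/103321 + 4868) = √(502966648/103321) = 2*√12991754259502/103321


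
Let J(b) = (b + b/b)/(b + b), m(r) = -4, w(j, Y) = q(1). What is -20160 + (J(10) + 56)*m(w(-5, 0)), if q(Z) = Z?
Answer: -101931/5 ≈ -20386.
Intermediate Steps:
w(j, Y) = 1
J(b) = (1 + b)/(2*b) (J(b) = (b + 1)/((2*b)) = (1 + b)*(1/(2*b)) = (1 + b)/(2*b))
-20160 + (J(10) + 56)*m(w(-5, 0)) = -20160 + ((½)*(1 + 10)/10 + 56)*(-4) = -20160 + ((½)*(⅒)*11 + 56)*(-4) = -20160 + (11/20 + 56)*(-4) = -20160 + (1131/20)*(-4) = -20160 - 1131/5 = -101931/5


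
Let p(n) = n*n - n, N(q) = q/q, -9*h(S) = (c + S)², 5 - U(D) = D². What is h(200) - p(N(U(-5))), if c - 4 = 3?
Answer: -4761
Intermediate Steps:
c = 7 (c = 4 + 3 = 7)
U(D) = 5 - D²
h(S) = -(7 + S)²/9
N(q) = 1
p(n) = n² - n
h(200) - p(N(U(-5))) = -(7 + 200)²/9 - (-1 + 1) = -⅑*207² - 0 = -⅑*42849 - 1*0 = -4761 + 0 = -4761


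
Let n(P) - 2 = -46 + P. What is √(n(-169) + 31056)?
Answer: 3*√3427 ≈ 175.62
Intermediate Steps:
n(P) = -44 + P (n(P) = 2 + (-46 + P) = -44 + P)
√(n(-169) + 31056) = √((-44 - 169) + 31056) = √(-213 + 31056) = √30843 = 3*√3427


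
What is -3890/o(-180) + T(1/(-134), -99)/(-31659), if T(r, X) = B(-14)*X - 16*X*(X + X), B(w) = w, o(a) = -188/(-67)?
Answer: -1365430487/991982 ≈ -1376.5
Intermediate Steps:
o(a) = 188/67 (o(a) = -188*(-1/67) = 188/67)
T(r, X) = -32*X² - 14*X (T(r, X) = -14*X - 16*X*(X + X) = -14*X - 16*X*2*X = -14*X - 32*X² = -32*X² - 14*X)
-3890/o(-180) + T(1/(-134), -99)/(-31659) = -3890/188/67 - 2*(-99)*(7 + 16*(-99))/(-31659) = -3890*67/188 - 2*(-99)*(7 - 1584)*(-1/31659) = -130315/94 - 2*(-99)*(-1577)*(-1/31659) = -130315/94 - 312246*(-1/31659) = -130315/94 + 104082/10553 = -1365430487/991982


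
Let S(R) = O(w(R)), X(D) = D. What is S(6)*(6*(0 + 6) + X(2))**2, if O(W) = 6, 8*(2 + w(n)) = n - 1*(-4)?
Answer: 8664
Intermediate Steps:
w(n) = -3/2 + n/8 (w(n) = -2 + (n - 1*(-4))/8 = -2 + (n + 4)/8 = -2 + (4 + n)/8 = -2 + (1/2 + n/8) = -3/2 + n/8)
S(R) = 6
S(6)*(6*(0 + 6) + X(2))**2 = 6*(6*(0 + 6) + 2)**2 = 6*(6*6 + 2)**2 = 6*(36 + 2)**2 = 6*38**2 = 6*1444 = 8664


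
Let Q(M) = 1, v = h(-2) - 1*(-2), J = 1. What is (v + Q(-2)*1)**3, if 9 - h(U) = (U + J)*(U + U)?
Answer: 512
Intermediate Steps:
h(U) = 9 - 2*U*(1 + U) (h(U) = 9 - (U + 1)*(U + U) = 9 - (1 + U)*2*U = 9 - 2*U*(1 + U))
v = 7 (v = (9 - 2*(-2) - 2*(-2)**2) - 1*(-2) = (9 + 4 - 2*4) + 2 = (9 + 4 - 8) + 2 = 5 + 2 = 7)
(v + Q(-2)*1)**3 = (7 + 1*1)**3 = (7 + 1)**3 = 8**3 = 512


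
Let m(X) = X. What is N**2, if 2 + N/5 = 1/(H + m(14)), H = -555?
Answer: 29322225/292681 ≈ 100.18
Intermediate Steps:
N = -5415/541 (N = -10 + 5/(-555 + 14) = -10 + 5/(-541) = -10 + 5*(-1/541) = -10 - 5/541 = -5415/541 ≈ -10.009)
N**2 = (-5415/541)**2 = 29322225/292681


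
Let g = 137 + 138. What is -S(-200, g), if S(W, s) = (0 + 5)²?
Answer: -25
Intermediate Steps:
g = 275
S(W, s) = 25 (S(W, s) = 5² = 25)
-S(-200, g) = -1*25 = -25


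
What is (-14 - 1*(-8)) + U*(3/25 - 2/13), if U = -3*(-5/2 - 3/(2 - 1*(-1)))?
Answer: -4131/650 ≈ -6.3554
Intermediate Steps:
U = 21/2 (U = -3*(-5*1/2 - 3/(2 + 1)) = -3*(-5/2 - 3/3) = -3*(-5/2 - 3*1/3) = -3*(-5/2 - 1) = -3*(-7/2) = 21/2 ≈ 10.500)
(-14 - 1*(-8)) + U*(3/25 - 2/13) = (-14 - 1*(-8)) + 21*(3/25 - 2/13)/2 = (-14 + 8) + 21*(3*(1/25) - 2*1/13)/2 = -6 + 21*(3/25 - 2/13)/2 = -6 + (21/2)*(-11/325) = -6 - 231/650 = -4131/650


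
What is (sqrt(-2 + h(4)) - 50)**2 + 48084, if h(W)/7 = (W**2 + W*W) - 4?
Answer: 50778 - 100*sqrt(194) ≈ 49385.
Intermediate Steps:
h(W) = -28 + 14*W**2 (h(W) = 7*((W**2 + W*W) - 4) = 7*((W**2 + W**2) - 4) = 7*(2*W**2 - 4) = 7*(-4 + 2*W**2) = -28 + 14*W**2)
(sqrt(-2 + h(4)) - 50)**2 + 48084 = (sqrt(-2 + (-28 + 14*4**2)) - 50)**2 + 48084 = (sqrt(-2 + (-28 + 14*16)) - 50)**2 + 48084 = (sqrt(-2 + (-28 + 224)) - 50)**2 + 48084 = (sqrt(-2 + 196) - 50)**2 + 48084 = (sqrt(194) - 50)**2 + 48084 = (-50 + sqrt(194))**2 + 48084 = 48084 + (-50 + sqrt(194))**2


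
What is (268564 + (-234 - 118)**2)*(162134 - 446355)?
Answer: -111547647428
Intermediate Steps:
(268564 + (-234 - 118)**2)*(162134 - 446355) = (268564 + (-352)**2)*(-284221) = (268564 + 123904)*(-284221) = 392468*(-284221) = -111547647428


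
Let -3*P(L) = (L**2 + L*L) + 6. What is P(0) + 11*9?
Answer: 97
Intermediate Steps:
P(L) = -2 - 2*L**2/3 (P(L) = -((L**2 + L*L) + 6)/3 = -((L**2 + L**2) + 6)/3 = -(2*L**2 + 6)/3 = -(6 + 2*L**2)/3 = -2 - 2*L**2/3)
P(0) + 11*9 = (-2 - 2/3*0**2) + 11*9 = (-2 - 2/3*0) + 99 = (-2 + 0) + 99 = -2 + 99 = 97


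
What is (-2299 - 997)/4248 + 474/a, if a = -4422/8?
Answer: -639236/391347 ≈ -1.6334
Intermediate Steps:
a = -2211/4 (a = -4422*⅛ = -2211/4 ≈ -552.75)
(-2299 - 997)/4248 + 474/a = (-2299 - 997)/4248 + 474/(-2211/4) = -3296*1/4248 + 474*(-4/2211) = -412/531 - 632/737 = -639236/391347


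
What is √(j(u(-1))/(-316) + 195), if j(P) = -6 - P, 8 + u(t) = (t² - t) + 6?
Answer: √4868454/158 ≈ 13.965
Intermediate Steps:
u(t) = -2 + t² - t (u(t) = -8 + ((t² - t) + 6) = -8 + (6 + t² - t) = -2 + t² - t)
√(j(u(-1))/(-316) + 195) = √((-6 - (-2 + (-1)² - 1*(-1)))/(-316) + 195) = √((-6 - (-2 + 1 + 1))*(-1/316) + 195) = √((-6 - 1*0)*(-1/316) + 195) = √((-6 + 0)*(-1/316) + 195) = √(-6*(-1/316) + 195) = √(3/158 + 195) = √(30813/158) = √4868454/158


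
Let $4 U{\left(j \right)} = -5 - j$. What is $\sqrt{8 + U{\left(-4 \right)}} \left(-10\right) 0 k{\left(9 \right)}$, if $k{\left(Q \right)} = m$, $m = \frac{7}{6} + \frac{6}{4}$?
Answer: $0$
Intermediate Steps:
$U{\left(j \right)} = - \frac{5}{4} - \frac{j}{4}$ ($U{\left(j \right)} = \frac{-5 - j}{4} = - \frac{5}{4} - \frac{j}{4}$)
$m = \frac{8}{3}$ ($m = 7 \cdot \frac{1}{6} + 6 \cdot \frac{1}{4} = \frac{7}{6} + \frac{3}{2} = \frac{8}{3} \approx 2.6667$)
$k{\left(Q \right)} = \frac{8}{3}$
$\sqrt{8 + U{\left(-4 \right)}} \left(-10\right) 0 k{\left(9 \right)} = \sqrt{8 - \frac{1}{4}} \left(-10\right) 0 \cdot \frac{8}{3} = \sqrt{\frac{31}{4}} \left(-10\right) 0 \cdot \frac{8}{3} = \frac{\sqrt{31}}{2} \left(-10\right) 0 \cdot \frac{8}{3} = - 5 \sqrt{31} \cdot 0 \cdot \frac{8}{3} = 0 \cdot \frac{8}{3} = 0$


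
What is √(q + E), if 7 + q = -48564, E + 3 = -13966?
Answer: 2*I*√15635 ≈ 250.08*I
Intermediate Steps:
E = -13969 (E = -3 - 13966 = -13969)
q = -48571 (q = -7 - 48564 = -48571)
√(q + E) = √(-48571 - 13969) = √(-62540) = 2*I*√15635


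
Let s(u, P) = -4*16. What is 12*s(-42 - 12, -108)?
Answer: -768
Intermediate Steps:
s(u, P) = -64
12*s(-42 - 12, -108) = 12*(-64) = -768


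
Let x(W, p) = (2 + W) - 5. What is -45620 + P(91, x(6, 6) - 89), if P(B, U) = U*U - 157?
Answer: -38381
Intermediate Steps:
x(W, p) = -3 + W
P(B, U) = -157 + U² (P(B, U) = U² - 157 = -157 + U²)
-45620 + P(91, x(6, 6) - 89) = -45620 + (-157 + ((-3 + 6) - 89)²) = -45620 + (-157 + (3 - 89)²) = -45620 + (-157 + (-86)²) = -45620 + (-157 + 7396) = -45620 + 7239 = -38381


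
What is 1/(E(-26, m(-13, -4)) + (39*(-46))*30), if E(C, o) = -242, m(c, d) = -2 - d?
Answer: -1/54062 ≈ -1.8497e-5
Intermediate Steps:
1/(E(-26, m(-13, -4)) + (39*(-46))*30) = 1/(-242 + (39*(-46))*30) = 1/(-242 - 1794*30) = 1/(-242 - 53820) = 1/(-54062) = -1/54062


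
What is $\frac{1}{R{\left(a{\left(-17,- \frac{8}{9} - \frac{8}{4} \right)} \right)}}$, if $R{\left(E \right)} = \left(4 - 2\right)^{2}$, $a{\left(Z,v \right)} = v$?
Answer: $\frac{1}{4} \approx 0.25$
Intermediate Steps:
$R{\left(E \right)} = 4$ ($R{\left(E \right)} = 2^{2} = 4$)
$\frac{1}{R{\left(a{\left(-17,- \frac{8}{9} - \frac{8}{4} \right)} \right)}} = \frac{1}{4}$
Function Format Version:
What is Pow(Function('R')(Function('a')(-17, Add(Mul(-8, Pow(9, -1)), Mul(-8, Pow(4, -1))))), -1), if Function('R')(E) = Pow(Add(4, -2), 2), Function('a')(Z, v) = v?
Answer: Rational(1, 4) ≈ 0.25000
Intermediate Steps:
Function('R')(E) = 4 (Function('R')(E) = Pow(2, 2) = 4)
Pow(Function('R')(Function('a')(-17, Add(Mul(-8, Pow(9, -1)), Mul(-8, Pow(4, -1))))), -1) = Pow(4, -1) = Rational(1, 4)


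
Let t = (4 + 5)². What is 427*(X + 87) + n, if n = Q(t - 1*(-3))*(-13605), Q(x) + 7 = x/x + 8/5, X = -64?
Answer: 69683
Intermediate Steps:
t = 81 (t = 9² = 81)
Q(x) = -22/5 (Q(x) = -7 + (x/x + 8/5) = -7 + (1 + 8*(⅕)) = -7 + (1 + 8/5) = -7 + 13/5 = -22/5)
n = 59862 (n = -22/5*(-13605) = 59862)
427*(X + 87) + n = 427*(-64 + 87) + 59862 = 427*23 + 59862 = 9821 + 59862 = 69683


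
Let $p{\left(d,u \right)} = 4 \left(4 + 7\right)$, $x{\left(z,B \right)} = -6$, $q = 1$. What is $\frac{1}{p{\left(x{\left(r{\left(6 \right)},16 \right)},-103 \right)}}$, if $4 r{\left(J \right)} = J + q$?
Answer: $\frac{1}{44} \approx 0.022727$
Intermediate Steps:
$r{\left(J \right)} = \frac{1}{4} + \frac{J}{4}$ ($r{\left(J \right)} = \frac{J + 1}{4} = \frac{1 + J}{4} = \frac{1}{4} + \frac{J}{4}$)
$p{\left(d,u \right)} = 44$ ($p{\left(d,u \right)} = 4 \cdot 11 = 44$)
$\frac{1}{p{\left(x{\left(r{\left(6 \right)},16 \right)},-103 \right)}} = \frac{1}{44}$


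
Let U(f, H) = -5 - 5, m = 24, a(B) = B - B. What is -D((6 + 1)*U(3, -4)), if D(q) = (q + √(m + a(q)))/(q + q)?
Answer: -½ + √6/70 ≈ -0.46501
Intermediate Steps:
a(B) = 0
U(f, H) = -10
D(q) = (q + 2*√6)/(2*q) (D(q) = (q + √(24 + 0))/(q + q) = (q + √24)/((2*q)) = (q + 2*√6)*(1/(2*q)) = (q + 2*√6)/(2*q))
-D((6 + 1)*U(3, -4)) = -(√6 + ((6 + 1)*(-10))/2)/((6 + 1)*(-10)) = -(√6 + (7*(-10))/2)/(7*(-10)) = -(√6 + (½)*(-70))/(-70) = -(-1)*(√6 - 35)/70 = -(-1)*(-35 + √6)/70 = -(½ - √6/70) = -½ + √6/70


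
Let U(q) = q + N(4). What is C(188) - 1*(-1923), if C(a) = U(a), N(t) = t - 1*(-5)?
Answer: 2120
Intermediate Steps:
N(t) = 5 + t (N(t) = t + 5 = 5 + t)
U(q) = 9 + q (U(q) = q + (5 + 4) = q + 9 = 9 + q)
C(a) = 9 + a
C(188) - 1*(-1923) = (9 + 188) - 1*(-1923) = 197 + 1923 = 2120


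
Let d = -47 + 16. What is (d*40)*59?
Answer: -73160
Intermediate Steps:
d = -31
(d*40)*59 = -31*40*59 = -1240*59 = -73160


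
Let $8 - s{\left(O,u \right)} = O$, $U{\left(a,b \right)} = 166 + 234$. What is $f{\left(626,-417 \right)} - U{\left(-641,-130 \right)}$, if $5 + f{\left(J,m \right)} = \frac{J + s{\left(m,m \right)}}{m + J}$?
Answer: $- \frac{83594}{209} \approx -399.97$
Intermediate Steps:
$U{\left(a,b \right)} = 400$
$s{\left(O,u \right)} = 8 - O$
$f{\left(J,m \right)} = -5 + \frac{8 + J - m}{J + m}$ ($f{\left(J,m \right)} = -5 + \frac{J - \left(-8 + m\right)}{m + J} = -5 + \frac{8 + J - m}{J + m}$)
$f{\left(626,-417 \right)} - U{\left(-641,-130 \right)} = \frac{2 \left(4 - -1251 - 1252\right)}{626 - 417} - 400 = \frac{2 \left(4 + 1251 - 1252\right)}{209} - 400 = 2 \cdot \frac{1}{209} \cdot 3 - 400 = \frac{6}{209} - 400 = - \frac{83594}{209}$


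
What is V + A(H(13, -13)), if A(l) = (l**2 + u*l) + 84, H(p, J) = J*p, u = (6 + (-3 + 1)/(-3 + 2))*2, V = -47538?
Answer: -21597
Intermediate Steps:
u = 16 (u = (6 - 2/(-1))*2 = (6 - 2*(-1))*2 = (6 + 2)*2 = 8*2 = 16)
A(l) = 84 + l**2 + 16*l (A(l) = (l**2 + 16*l) + 84 = 84 + l**2 + 16*l)
V + A(H(13, -13)) = -47538 + (84 + (-13*13)**2 + 16*(-13*13)) = -47538 + (84 + (-169)**2 + 16*(-169)) = -47538 + (84 + 28561 - 2704) = -47538 + 25941 = -21597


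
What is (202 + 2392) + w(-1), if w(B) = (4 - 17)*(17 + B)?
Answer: 2386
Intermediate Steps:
w(B) = -221 - 13*B (w(B) = -13*(17 + B) = -221 - 13*B)
(202 + 2392) + w(-1) = (202 + 2392) + (-221 - 13*(-1)) = 2594 + (-221 + 13) = 2594 - 208 = 2386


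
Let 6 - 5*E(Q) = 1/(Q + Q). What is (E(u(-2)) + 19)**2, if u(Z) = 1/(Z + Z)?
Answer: 10609/25 ≈ 424.36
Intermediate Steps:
u(Z) = 1/(2*Z)
E(Q) = 6/5 - 1/(10*Q) (E(Q) = 6/5 - 1/(5*(Q + Q)) = 6/5 - 1/(2*Q)/5 = 6/5 - 1/(10*Q))
(E(u(-2)) + 19)**2 = ((-1 + 12*((1/2)/(-2)))/(10*(((1/2)/(-2)))) + 19)**2 = ((-1 + 12*((1/2)*(-1/2)))/(10*(((1/2)*(-1/2)))) + 19)**2 = ((-1 + 12*(-1/4))/(10*(-1/4)) + 19)**2 = ((1/10)*(-4)*(-1 - 3) + 19)**2 = ((1/10)*(-4)*(-4) + 19)**2 = (8/5 + 19)**2 = (103/5)**2 = 10609/25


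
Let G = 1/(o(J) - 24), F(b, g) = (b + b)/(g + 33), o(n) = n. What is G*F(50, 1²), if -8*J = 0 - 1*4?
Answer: -100/799 ≈ -0.12516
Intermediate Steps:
J = ½ (J = -(0 - 1*4)/8 = -(0 - 4)/8 = -⅛*(-4) = ½ ≈ 0.50000)
F(b, g) = 2*b/(33 + g) (F(b, g) = (2*b)/(33 + g) = 2*b/(33 + g))
G = -2/47 (G = 1/(½ - 24) = 1/(-47/2) = -2/47 ≈ -0.042553)
G*F(50, 1²) = -4*50/(47*(33 + 1²)) = -4*50/(47*(33 + 1)) = -4*50/(47*34) = -2/47*50/17 = -100/799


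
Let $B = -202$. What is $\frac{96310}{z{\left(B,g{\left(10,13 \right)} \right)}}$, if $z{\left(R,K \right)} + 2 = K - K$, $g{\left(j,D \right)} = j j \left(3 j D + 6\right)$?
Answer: $-48155$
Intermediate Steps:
$g{\left(j,D \right)} = j^{2} \left(6 + 3 D j\right)$ ($g{\left(j,D \right)} = j^{2} \left(3 D j + 6\right) = j^{2} \left(6 + 3 D j\right)$)
$z{\left(R,K \right)} = -2$ ($z{\left(R,K \right)} = -2 + \left(K - K\right) = -2 + 0 = -2$)
$\frac{96310}{z{\left(B,g{\left(10,13 \right)} \right)}} = \frac{96310}{-2} = 96310 \left(- \frac{1}{2}\right) = -48155$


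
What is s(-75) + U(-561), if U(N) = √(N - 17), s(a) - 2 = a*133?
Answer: -9973 + 17*I*√2 ≈ -9973.0 + 24.042*I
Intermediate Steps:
s(a) = 2 + 133*a (s(a) = 2 + a*133 = 2 + 133*a)
U(N) = √(-17 + N)
s(-75) + U(-561) = (2 + 133*(-75)) + √(-17 - 561) = (2 - 9975) + √(-578) = -9973 + 17*I*√2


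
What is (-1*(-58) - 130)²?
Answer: 5184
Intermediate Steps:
(-1*(-58) - 130)² = (58 - 130)² = (-72)² = 5184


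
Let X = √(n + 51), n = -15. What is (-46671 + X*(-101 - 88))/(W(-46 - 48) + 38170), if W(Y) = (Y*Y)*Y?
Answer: 15935/264138 ≈ 0.060328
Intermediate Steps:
X = 6 (X = √(-15 + 51) = √36 = 6)
W(Y) = Y³ (W(Y) = Y²*Y = Y³)
(-46671 + X*(-101 - 88))/(W(-46 - 48) + 38170) = (-46671 + 6*(-101 - 88))/((-46 - 48)³ + 38170) = (-46671 + 6*(-189))/((-94)³ + 38170) = (-46671 - 1134)/(-830584 + 38170) = -47805/(-792414) = -47805*(-1/792414) = 15935/264138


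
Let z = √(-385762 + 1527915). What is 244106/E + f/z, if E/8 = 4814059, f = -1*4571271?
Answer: 122053/19256236 - 4571271*√1142153/1142153 ≈ -4277.3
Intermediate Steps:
f = -4571271
E = 38512472 (E = 8*4814059 = 38512472)
z = √1142153 ≈ 1068.7
244106/E + f/z = 244106/38512472 - 4571271*√1142153/1142153 = 244106*(1/38512472) - 4571271*√1142153/1142153 = 122053/19256236 - 4571271*√1142153/1142153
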